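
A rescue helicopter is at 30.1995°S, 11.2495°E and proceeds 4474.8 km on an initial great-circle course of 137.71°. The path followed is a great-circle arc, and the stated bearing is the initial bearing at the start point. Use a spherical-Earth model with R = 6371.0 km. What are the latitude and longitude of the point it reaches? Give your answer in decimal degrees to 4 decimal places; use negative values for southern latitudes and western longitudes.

Central angle δ = d/R = 0.702370 rad.
Start latitude φ₁ = -0.527081 rad; initial bearing θ = 2.403493 rad.
Destination latitude: φ₂ = arcsin( sin φ₁ cos δ + cos φ₁ sin δ cos θ ) = arcsin(-0.796994) = -52.8440°.
Δλ = atan2( sin θ sin δ cos φ₁ , cos δ − sin φ₁ sin φ₂ ) = atan2(0.375704, 0.362415) = 0.803399 rad = 46.0314°.
Hence λ₂ = 11.2495° + 46.0314° = 57.2809°.

latitude -52.8440°, longitude 57.2809°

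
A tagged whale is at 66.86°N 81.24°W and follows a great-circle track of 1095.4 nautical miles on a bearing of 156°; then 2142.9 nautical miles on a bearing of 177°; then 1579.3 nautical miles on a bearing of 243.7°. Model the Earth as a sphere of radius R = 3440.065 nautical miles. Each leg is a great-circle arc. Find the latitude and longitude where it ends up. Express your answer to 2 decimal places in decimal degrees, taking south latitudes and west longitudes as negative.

Apply the spherical direct solution leg by leg, carrying full precision between legs.
Leg 1: from (66.86°, -81.24°), δ = 1095.4/3440.065 = 0.318424 rad, θ = 156° → φ = 49.55°, λ = -69.92°.
Leg 2: from (49.55°, -69.92°), δ = 2142.9/3440.065 = 0.622924 rad, θ = 177° → φ = 13.89°, λ = -68.12°.
Leg 3: from (13.89°, -68.12°), δ = 1579.3/3440.065 = 0.459090 rad, θ = 243.7° → φ = 1.41°, λ = -91.53°.

latitude 1.41°, longitude -91.53°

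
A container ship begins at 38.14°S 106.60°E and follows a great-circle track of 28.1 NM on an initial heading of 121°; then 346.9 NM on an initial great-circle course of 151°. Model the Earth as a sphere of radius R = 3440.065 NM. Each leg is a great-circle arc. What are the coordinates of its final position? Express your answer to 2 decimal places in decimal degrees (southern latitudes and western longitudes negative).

Apply the spherical direct solution leg by leg, carrying full precision between legs.
Leg 1: from (-38.14°, 106.60°), δ = 28.1/3440.065 = 0.008168 rad, θ = 121° → φ = -38.38°, λ = 107.11°.
Leg 2: from (-38.38°, 107.11°), δ = 346.9/3440.065 = 0.100841 rad, θ = 151° → φ = -43.37°, λ = 110.96°.

latitude -43.37°, longitude 110.96°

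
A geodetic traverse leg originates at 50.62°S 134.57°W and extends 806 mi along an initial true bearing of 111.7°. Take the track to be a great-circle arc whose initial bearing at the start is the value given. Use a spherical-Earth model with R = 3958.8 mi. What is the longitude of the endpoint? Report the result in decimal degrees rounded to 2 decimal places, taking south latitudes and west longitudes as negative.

Central angle δ = d/R = 0.203597 rad.
Converting: φ₁ = -0.883486 rad, θ = 1.949533 rad.
Applying the spherical law of cosines for sides, sin φ₂ = sin φ₁ cos δ + cos φ₁ sin δ cos θ = -0.804423, so φ₂ = -53.55°.
For the longitude increment, Δλ = atan2( sin θ sin δ cos φ₁, cos δ − sin φ₁ sin φ₂ ) = atan2(0.119193, 0.357563) = 18.44°.
Hence λ₂ = -134.57° + 18.44° = -116.13°.

longitude -116.13°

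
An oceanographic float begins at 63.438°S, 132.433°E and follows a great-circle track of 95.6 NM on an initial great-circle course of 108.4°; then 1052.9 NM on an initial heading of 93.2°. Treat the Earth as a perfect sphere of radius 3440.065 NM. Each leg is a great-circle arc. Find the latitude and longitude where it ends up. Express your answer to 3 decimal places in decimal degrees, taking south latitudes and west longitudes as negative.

latitude -59.734°, longitude 172.516°

Apply the spherical direct solution leg by leg, carrying full precision between legs.
Leg 1: from (-63.438°, 132.433°), δ = 95.6/3440.065 = 0.027790 rad, θ = 108.4° → φ = -63.900°, λ = 135.869°.
Leg 2: from (-63.900°, 135.869°), δ = 1052.9/3440.065 = 0.306070 rad, θ = 93.2° → φ = -59.734°, λ = 172.516°.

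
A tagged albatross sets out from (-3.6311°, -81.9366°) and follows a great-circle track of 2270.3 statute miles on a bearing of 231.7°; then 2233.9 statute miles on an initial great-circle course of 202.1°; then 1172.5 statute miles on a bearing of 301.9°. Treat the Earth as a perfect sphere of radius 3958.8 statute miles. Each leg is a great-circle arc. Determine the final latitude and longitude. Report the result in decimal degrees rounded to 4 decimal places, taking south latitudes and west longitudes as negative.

Apply the spherical direct solution leg by leg, carrying full precision between legs.
Leg 1: from (-3.6311°, -81.9366°), δ = 2270.3/3958.8 = 0.573482 rad, θ = 231.7° → φ = -22.8794°, λ = -109.4624°.
Leg 2: from (-22.8794°, -109.4624°), δ = 2233.9/3958.8 = 0.564287 rad, θ = 202.1° → φ = -51.7256°, λ = -128.4178°.
Leg 3: from (-51.7256°, -128.4178°), δ = 1172.5/3958.8 = 0.296176 rad, θ = 301.9° → φ = -40.9451°, λ = -147.5679°.

latitude -40.9451°, longitude -147.5679°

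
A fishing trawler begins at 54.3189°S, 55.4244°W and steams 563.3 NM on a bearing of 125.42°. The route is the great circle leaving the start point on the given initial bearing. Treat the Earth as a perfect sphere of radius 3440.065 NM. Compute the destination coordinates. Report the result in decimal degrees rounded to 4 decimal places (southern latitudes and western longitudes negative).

latitude -58.9278°, longitude -40.5089°

Angular distance δ = d/R = 563.3 / 3440.065 = 0.163747 rad.
Start latitude φ₁ = -0.948044 rad; initial bearing θ = 2.188992 rad.
Destination latitude: φ₂ = arcsin( sin φ₁ cos δ + cos φ₁ sin δ cos θ ) = arcsin(-0.856517) = -58.9278°.
Then Δλ = atan2(0.077486, 0.290895) = 0.260325 rad, from sin θ sin δ cos φ₁ over cos δ − sin φ₁ sin φ₂.
Hence λ₂ = -55.4244° + 14.9155° = -40.5089°.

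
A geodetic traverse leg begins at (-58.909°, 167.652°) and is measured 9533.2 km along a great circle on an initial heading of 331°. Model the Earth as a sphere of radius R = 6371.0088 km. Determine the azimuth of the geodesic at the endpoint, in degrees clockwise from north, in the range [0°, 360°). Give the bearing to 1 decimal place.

final bearing 344.2°

Angular distance δ = d/R = 9533.2 / 6371.0088 = 1.496341 rad.
With φ₁ = -58.909° = -1.028156 rad and θ = 331° = 5.777040 rad:
Applying the spherical law of cosines for sides, sin φ₂ = sin φ₁ cos δ + cos φ₁ sin δ cos θ = 0.386700, so φ₂ = 22.749°.
Δλ = atan2( sin θ sin δ cos φ₁ , cos δ − sin φ₁ sin φ₂ ) = atan2(-0.249661, 0.405537) = -0.551834 rad = -31.618°.
λ₂ = λ₁ + Δλ = 136.034°.
The forward bearing on arrival equals the back-azimuth from the destination plus 180°.
Back-azimuth from P₂ (22.7°, 136.0°) to P₁ (-58.9°, 167.7°), with Δλ' = λ₁ − λ₂ = 31.6°: atan2( sin Δλ' cos φ₁ , cos φ₂ sin φ₁ − sin φ₂ cos φ₁ cos Δλ' ) = 164.2°.
Final bearing = (164.2° + 180°) mod 360° = 344.2°.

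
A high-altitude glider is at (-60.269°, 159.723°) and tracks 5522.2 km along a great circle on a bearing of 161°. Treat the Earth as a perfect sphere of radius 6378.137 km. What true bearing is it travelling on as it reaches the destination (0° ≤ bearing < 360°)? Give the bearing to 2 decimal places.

Angular distance δ = d/R = 5522.2 / 6378.137 = 0.865801 rad.
Converting: φ₁ = -1.051892 rad, θ = 2.809980 rad.
sin φ₂ = sin φ₁ cos δ + cos φ₁ sin δ cos θ = (-0.868363)(0.648030) + (0.495929)(0.761615)(-0.945519) = -0.919854
φ₂ = asin(-0.919854) = -1.167708 rad = -66.905°.
Δλ = atan2( sin θ sin δ cos φ₁ , cos δ − sin φ₁ sin φ₂ ) = atan2(0.122969, -0.150738) = 2.457301 rad = 140.793°.
λ₂ = 159.723° + 140.793° = 300.516°, normalized to (−180°, 180°] → -59.484°.
The forward bearing on arrival equals the back-azimuth from the destination plus 180°.
Back-azimuth from P₂ (-66.90°, -59.48°) to P₁ (-60.27°, 159.72°), with Δλ' = λ₁ − λ₂ = 219.21°: atan2( sin Δλ' cos φ₁ , cos φ₂ sin φ₁ − sin φ₂ cos φ₁ cos Δλ' ) = 204.31°.
Final bearing = (204.31° + 180°) mod 360° = 24.31°.

final bearing 24.31°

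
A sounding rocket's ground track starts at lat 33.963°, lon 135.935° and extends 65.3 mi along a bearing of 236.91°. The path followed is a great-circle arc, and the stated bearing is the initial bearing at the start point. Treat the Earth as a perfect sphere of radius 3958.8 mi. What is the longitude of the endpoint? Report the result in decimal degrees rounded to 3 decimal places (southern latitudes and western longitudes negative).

longitude 134.986°

Central angle δ = d/R = 0.016495 rad.
With φ₁ = 33.963° = 0.592766 rad and θ = 236.91° = 4.134860 rad:
Applying the spherical law of cosines for sides, sin φ₂ = sin φ₁ cos δ + cos φ₁ sin δ cos θ = 0.551113, so φ₂ = 33.443°.
Then Δλ = atan2(-0.011461, 0.691981) = -0.016562 rad, from sin θ sin δ cos φ₁ over cos δ − sin φ₁ sin φ₂.
Hence λ₂ = 135.935° + -0.949° = 134.986°.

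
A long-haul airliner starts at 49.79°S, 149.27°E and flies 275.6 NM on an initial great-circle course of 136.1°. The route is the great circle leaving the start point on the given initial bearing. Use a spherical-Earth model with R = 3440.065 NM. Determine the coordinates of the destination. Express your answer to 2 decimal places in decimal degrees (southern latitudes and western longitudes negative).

latitude -52.98°, longitude 154.56°

The arc subtends δ = 275.6/3440.065 = 0.080115 rad at the centre.
Converting: φ₁ = -0.868999 rad, θ = 2.375393 rad.
Applying the spherical law of cosines for sides, sin φ₂ = sin φ₁ cos δ + cos φ₁ sin δ cos θ = -0.798462, so φ₂ = -52.98°.
Then Δλ = atan2(0.035825, 0.387020) = 0.092304 rad, from sin θ sin δ cos φ₁ over cos δ − sin φ₁ sin φ₂.
λ₂ = λ₁ + Δλ = 154.56°.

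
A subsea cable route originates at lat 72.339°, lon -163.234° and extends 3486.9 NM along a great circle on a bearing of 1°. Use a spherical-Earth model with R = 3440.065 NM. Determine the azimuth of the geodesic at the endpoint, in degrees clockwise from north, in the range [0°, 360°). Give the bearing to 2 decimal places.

final bearing 179.53°

δ = 3486.9/3440.065 = 1.013615 rad (58.0758°).
With φ₁ = 72.339° = 1.262554 rad and θ = 1° = 0.017453 rad:
Destination latitude: φ₂ = arcsin( sin φ₁ cos δ + cos φ₁ sin δ cos θ ) = arcsin(0.761331) = 49.582°.
Then Δλ = atan2(0.004494, -0.196652) = 3.118744 rad, from sin θ sin δ cos φ₁ over cos δ − sin φ₁ sin φ₂.
λ₂ = -163.234° + 178.691° = 15.457°.
The forward bearing on arrival equals the back-azimuth from the destination plus 180°.
Back-azimuth from P₂ (49.58°, 15.46°) to P₁ (72.34°, -163.23°), with Δλ' = λ₁ − λ₂ = -178.69°: atan2( sin Δλ' cos φ₁ , cos φ₂ sin φ₁ − sin φ₂ cos φ₁ cos Δλ' ) = 359.53°.
Final bearing = (359.53° + 180°) mod 360° = 179.53°.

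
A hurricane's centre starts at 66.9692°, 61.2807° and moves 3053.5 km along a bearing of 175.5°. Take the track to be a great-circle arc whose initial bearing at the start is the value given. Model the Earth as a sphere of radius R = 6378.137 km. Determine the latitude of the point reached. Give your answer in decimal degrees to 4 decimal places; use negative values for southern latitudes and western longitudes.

latitude 39.5804°

Angular distance δ = d/R = 3053.5 / 6378.137 = 0.478745 rad.
Start latitude φ₁ = 1.168833 rad; initial bearing θ = 3.063053 rad.
sin φ₂ = sin φ₁ cos δ + cos φ₁ sin δ cos θ = (0.920295)(0.887574) + (0.391226)(0.460665)(-0.996917) = 0.637161
φ₂ = asin(0.637161) = 0.690809 rad = 39.5804°.
Δλ = atan2( sin θ sin δ cos φ₁ , cos δ − sin φ₁ sin φ₂ ) = atan2(0.014140, 0.301198) = 0.046912 rad = 2.6879°.
λ₂ = λ₁ + Δλ = 63.9686°.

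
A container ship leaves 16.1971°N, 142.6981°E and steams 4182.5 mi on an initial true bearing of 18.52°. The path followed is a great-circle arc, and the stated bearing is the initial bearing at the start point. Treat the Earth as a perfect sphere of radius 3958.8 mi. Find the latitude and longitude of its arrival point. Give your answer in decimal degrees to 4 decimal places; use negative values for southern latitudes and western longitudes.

Angular distance δ = d/R = 4182.5 / 3958.8 = 1.056507 rad.
With φ₁ = 16.1971° = 0.282693 rad and θ = 18.52° = 0.323235 rad:
Applying the spherical law of cosines for sides, sin φ₂ = sin φ₁ cos δ + cos φ₁ sin δ cos θ = 0.930003, so φ₂ = 68.4352°.
Then Δλ = atan2(0.265570, 0.232499) = 0.851700 rad, from sin θ sin δ cos φ₁ over cos δ − sin φ₁ sin φ₂.
λ₂ = 142.6981° + 48.7988° = 191.4969°, normalized to (−180°, 180°] → -168.5031°.

latitude 68.4352°, longitude -168.5031°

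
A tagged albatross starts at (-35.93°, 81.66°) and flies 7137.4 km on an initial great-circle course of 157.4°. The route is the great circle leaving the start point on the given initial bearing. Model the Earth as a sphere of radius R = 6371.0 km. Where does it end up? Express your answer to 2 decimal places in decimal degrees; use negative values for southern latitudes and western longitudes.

latitude -68.20°, longitude -167.01°

δ = 7137.4/6371 = 1.120295 rad (64.1882°).
Converting: φ₁ = -0.627097 rad, θ = 2.747148 rad.
sin φ₂ = sin φ₁ cos δ + cos φ₁ sin δ cos θ = (-0.586796)(0.435417) + (0.809735)(0.900229)(-0.923210) = -0.928472
φ₂ = asin(-0.928472) = -1.190277 rad = -68.20°.
Δλ = atan2( sin θ sin δ cos φ₁ , cos δ − sin φ₁ sin φ₂ ) = atan2(0.280131, -0.109407) = 1.943136 rad = 111.33°.
λ₂ = 81.66° + 111.33° = 192.99°, normalized to (−180°, 180°] → -167.01°.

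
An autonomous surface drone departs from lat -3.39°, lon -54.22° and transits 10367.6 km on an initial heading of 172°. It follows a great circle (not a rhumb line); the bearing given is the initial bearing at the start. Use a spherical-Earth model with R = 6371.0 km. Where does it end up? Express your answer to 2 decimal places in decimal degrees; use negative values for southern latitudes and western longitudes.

δ = 10367.6/6371 = 1.627311 rad (93.2381°).
Converting: φ₁ = -0.059167 rad, θ = 3.001966 rad.
Applying the spherical law of cosines for sides, sin φ₂ = sin φ₁ cos δ + cos φ₁ sin δ cos θ = -0.983617, so φ₂ = -79.61°.
Then Δλ = atan2(0.138708, -0.114648) = 2.261515 rad, from sin θ sin δ cos φ₁ over cos δ − sin φ₁ sin φ₂.
λ₂ = -54.22° + 129.58° = 75.36°.

latitude -79.61°, longitude 75.36°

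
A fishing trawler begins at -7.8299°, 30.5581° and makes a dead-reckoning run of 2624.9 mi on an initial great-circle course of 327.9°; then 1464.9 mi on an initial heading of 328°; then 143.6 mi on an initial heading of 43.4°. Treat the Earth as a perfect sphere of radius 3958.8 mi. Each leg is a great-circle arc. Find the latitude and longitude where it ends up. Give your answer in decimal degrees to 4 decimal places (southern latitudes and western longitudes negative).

latitude 42.8963°, longitude -3.3025°

Apply the spherical direct solution leg by leg, carrying full precision between legs.
Leg 1: from (-7.8299°, 30.5581°), δ = 2624.9/3958.8 = 0.663054 rad, θ = 327.9° → φ = 24.1545°, λ = 9.5514°.
Leg 2: from (24.1545°, 9.5514°), δ = 1464.9/3958.8 = 0.370036 rad, θ = 328° → φ = 41.4025°, λ = -5.2517°.
Leg 3: from (41.4025°, -5.2517°), δ = 143.6/3958.8 = 0.036274 rad, θ = 43.4° → φ = 42.8963°, λ = -3.3025°.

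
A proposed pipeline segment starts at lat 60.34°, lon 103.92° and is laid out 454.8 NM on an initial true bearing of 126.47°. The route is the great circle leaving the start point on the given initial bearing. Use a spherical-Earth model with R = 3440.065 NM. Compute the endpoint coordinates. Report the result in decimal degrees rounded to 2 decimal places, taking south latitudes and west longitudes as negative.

latitude 55.35°, longitude 114.66°

Central angle δ = d/R = 0.132207 rad.
Converting: φ₁ = 1.053132 rad, θ = 2.207318 rad.
sin φ₂ = sin φ₁ cos δ + cos φ₁ sin δ cos θ = (0.868977)(0.991273) + (0.494852)(0.131822)(-0.594402) = 0.822620
φ₂ = asin(0.822620) = 0.966003 rad = 55.35°.
Δλ = atan2( sin θ sin δ cos φ₁ , cos δ − sin φ₁ sin φ₂ ) = atan2(0.052458, 0.276436) = 0.187535 rad = 10.74°.
Hence λ₂ = 103.92° + 10.74° = 114.66°.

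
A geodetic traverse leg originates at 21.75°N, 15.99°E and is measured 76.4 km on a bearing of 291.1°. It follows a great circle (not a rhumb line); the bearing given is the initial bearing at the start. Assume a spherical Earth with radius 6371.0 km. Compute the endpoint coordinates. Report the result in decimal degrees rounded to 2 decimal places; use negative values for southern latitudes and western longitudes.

latitude 22.00°, longitude 15.30°

Central angle δ = d/R = 0.011992 rad.
With φ₁ = 21.75° = 0.379609 rad and θ = 291.1° = 5.080653 rad:
sin φ₂ = sin φ₁ cos δ + cos φ₁ sin δ cos θ = (0.370557)(0.999928) + (0.928810)(0.011992)(0.359997) = 0.374540
φ₂ = asin(0.374540) = 0.383901 rad = 22.00°.
For the longitude increment, Δλ = atan2( sin θ sin δ cos φ₁, cos δ − sin φ₁ sin φ₂ ) = atan2(-0.010391, 0.861139) = -0.69°.
Hence λ₂ = 15.99° + -0.69° = 15.30°.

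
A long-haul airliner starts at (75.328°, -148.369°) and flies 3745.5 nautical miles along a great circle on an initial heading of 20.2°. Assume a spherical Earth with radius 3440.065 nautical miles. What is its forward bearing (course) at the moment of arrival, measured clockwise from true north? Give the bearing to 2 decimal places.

final bearing 173.32°

Central angle δ = d/R = 1.088788 rad.
Converting: φ₁ = 1.314722 rad, θ = 0.352557 rad.
Applying the spherical law of cosines for sides, sin φ₂ = sin φ₁ cos δ + cos φ₁ sin δ cos θ = 0.659068, so φ₂ = 41.229°.
Δλ = atan2( sin θ sin δ cos φ₁ , cos δ − sin φ₁ sin φ₂ ) = atan2(0.077494, -0.174016) = 2.722631 rad = 155.995°.
Hence λ₂ = -148.369° + 155.995° = 7.626°.
The forward bearing on arrival equals the back-azimuth from the destination plus 180°.
Back-azimuth from P₂ (41.23°, 7.63°) to P₁ (75.33°, -148.37°), with Δλ' = λ₁ − λ₂ = -156.00°: atan2( sin Δλ' cos φ₁ , cos φ₂ sin φ₁ − sin φ₂ cos φ₁ cos Δλ' ) = 353.32°.
Final bearing = (353.32° + 180°) mod 360° = 173.32°.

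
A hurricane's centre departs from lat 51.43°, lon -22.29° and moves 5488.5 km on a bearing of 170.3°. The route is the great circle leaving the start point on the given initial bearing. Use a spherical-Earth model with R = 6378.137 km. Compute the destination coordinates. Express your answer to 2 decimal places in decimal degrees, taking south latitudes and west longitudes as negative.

Central angle δ = d/R = 0.860518 rad.
With φ₁ = 51.43° = 0.897623 rad and θ = 170.3° = 2.972296 rad:
Applying the spherical law of cosines for sides, sin φ₂ = sin φ₁ cos δ + cos φ₁ sin δ cos θ = 0.043855, so φ₂ = 2.51°.
Then Δλ = atan2(0.079645, 0.617757) = 0.128219 rad, from sin θ sin δ cos φ₁ over cos δ − sin φ₁ sin φ₂.
λ₂ = -22.29° + 7.35° = -14.94°.

latitude 2.51°, longitude -14.94°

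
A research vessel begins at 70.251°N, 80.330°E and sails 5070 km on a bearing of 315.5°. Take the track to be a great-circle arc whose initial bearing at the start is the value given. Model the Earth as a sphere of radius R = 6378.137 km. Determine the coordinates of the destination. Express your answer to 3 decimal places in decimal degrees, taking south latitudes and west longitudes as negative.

The arc subtends δ = 5070/6378.137 = 0.794903 rad at the centre.
Start latitude φ₁ = 1.226111 rad; initial bearing θ = 5.506514 rad.
Applying the spherical law of cosines for sides, sin φ₂ = sin φ₁ cos δ + cos φ₁ sin δ cos θ = 0.831191, so φ₂ = 56.221°.
Then Δλ = atan2(-0.169054, -0.081948) = -2.022164 rad, from sin θ sin δ cos φ₁ over cos δ − sin φ₁ sin φ₂.
λ₂ = λ₁ + Δλ = -35.531°.

latitude 56.221°, longitude -35.531°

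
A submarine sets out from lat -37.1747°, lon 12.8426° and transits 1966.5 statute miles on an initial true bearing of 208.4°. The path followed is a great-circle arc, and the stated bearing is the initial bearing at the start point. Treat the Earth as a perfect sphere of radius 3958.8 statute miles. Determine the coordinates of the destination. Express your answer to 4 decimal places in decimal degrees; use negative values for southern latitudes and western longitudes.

latitude -59.9103°, longitude -14.0362°

Angular distance δ = d/R = 1966.5 / 3958.8 = 0.496741 rad.
With φ₁ = -37.1747° = -0.648821 rad and θ = 208.4° = 3.637266 rad:
Destination latitude: φ₂ = arcsin( sin φ₁ cos δ + cos φ₁ sin δ cos θ ) = arcsin(-0.865242) = -59.9103°.
Δλ = atan2( sin θ sin δ cos φ₁ , cos δ − sin φ₁ sin φ₂ ) = atan2(-0.180606, 0.356320) = -0.469124 rad = -26.8788°.
λ₂ = 12.8426° + -26.8788° = -14.0362°.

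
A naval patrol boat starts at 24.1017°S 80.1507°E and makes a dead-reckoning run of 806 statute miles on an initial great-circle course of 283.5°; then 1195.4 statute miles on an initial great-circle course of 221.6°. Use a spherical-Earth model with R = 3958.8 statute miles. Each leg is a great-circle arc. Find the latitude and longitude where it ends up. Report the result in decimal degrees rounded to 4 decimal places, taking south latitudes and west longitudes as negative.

latitude -33.2601°, longitude 54.3432°

Apply the spherical direct solution leg by leg, carrying full precision between legs.
Leg 1: from (-24.1017°, 80.1507°), δ = 806/3958.8 = 0.203597 rad, θ = 283.5° → φ = -20.9061°, λ = 68.0013°.
Leg 2: from (-20.9061°, 68.0013°), δ = 1195.4/3958.8 = 0.301960 rad, θ = 221.6° → φ = -33.2601°, λ = 54.3432°.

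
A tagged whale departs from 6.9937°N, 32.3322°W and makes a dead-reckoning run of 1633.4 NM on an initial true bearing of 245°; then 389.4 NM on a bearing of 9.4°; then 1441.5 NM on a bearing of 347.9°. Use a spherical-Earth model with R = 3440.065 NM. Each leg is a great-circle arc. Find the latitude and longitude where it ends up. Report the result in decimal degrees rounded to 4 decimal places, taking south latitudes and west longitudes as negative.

latitude 25.0462°, longitude -61.2459°

Apply the spherical direct solution leg by leg, carrying full precision between legs.
Leg 1: from (6.9937°, -32.3322°), δ = 1633.4/3440.065 = 0.474817 rad, θ = 245° → φ = -4.7888°, λ = -56.9015°.
Leg 2: from (-4.7888°, -56.9015°), δ = 389.4/3440.065 = 0.113196 rad, θ = 9.4° → φ = 1.6102°, λ = -55.8440°.
Leg 3: from (1.6102°, -55.8440°), δ = 1441.5/3440.065 = 0.419033 rad, θ = 347.9° → φ = 25.0462°, λ = -61.2459°.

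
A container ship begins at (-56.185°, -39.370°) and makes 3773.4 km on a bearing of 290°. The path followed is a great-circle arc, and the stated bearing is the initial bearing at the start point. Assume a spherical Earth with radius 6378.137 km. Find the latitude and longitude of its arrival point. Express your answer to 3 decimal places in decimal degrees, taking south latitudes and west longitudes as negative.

latitude -35.696°, longitude -79.558°

Angular distance δ = d/R = 3773.4 / 6378.137 = 0.591615 rad.
Converting: φ₁ = -0.980613 rad, θ = 5.061455 rad.
Applying the spherical law of cosines for sides, sin φ₂ = sin φ₁ cos δ + cos φ₁ sin δ cos θ = -0.583478, so φ₂ = -35.696°.
For the longitude increment, Δλ = atan2( sin θ sin δ cos φ₁, cos δ − sin φ₁ sin φ₂ ) = atan2(-0.291651, 0.345265) = -40.188°.
Hence λ₂ = -39.370° + -40.188° = -79.558°.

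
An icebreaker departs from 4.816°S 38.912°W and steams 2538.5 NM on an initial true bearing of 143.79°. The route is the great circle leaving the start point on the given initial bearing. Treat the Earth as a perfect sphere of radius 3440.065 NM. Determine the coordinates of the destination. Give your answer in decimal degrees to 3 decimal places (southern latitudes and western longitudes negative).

The arc subtends δ = 2538.5/3440.065 = 0.737922 rad at the centre.
Converting: φ₁ = -0.084055 rad, θ = 2.509609 rad.
sin φ₂ = sin φ₁ cos δ + cos φ₁ sin δ cos θ = (-0.083956)(0.739868) + (0.996469)(0.672752)(-0.806857) = -0.603015
φ₂ = asin(-0.603015) = -0.647275 rad = -37.086°.
Then Δλ = atan2(0.396023, 0.689241) = 0.521517 rad, from sin θ sin δ cos φ₁ over cos δ − sin φ₁ sin φ₂.
λ₂ = -38.912° + 29.881° = -9.031°.

latitude -37.086°, longitude -9.031°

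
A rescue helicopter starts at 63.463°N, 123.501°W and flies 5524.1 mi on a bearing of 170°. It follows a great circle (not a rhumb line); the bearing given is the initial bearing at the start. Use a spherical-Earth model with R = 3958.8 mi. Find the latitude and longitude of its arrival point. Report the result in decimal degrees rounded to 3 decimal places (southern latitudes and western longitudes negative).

δ = 5524.1/3958.8 = 1.395398 rad (79.9504°).
Start latitude φ₁ = 1.107638 rad; initial bearing θ = 2.967060 rad.
Applying the spherical law of cosines for sides, sin φ₂ = sin φ₁ cos δ + cos φ₁ sin δ cos θ = -0.277121, so φ₂ = -16.088°.
Then Δλ = atan2(0.076391, 0.422426) = 0.178906 rad, from sin θ sin δ cos φ₁ over cos δ − sin φ₁ sin φ₂.
λ₂ = -123.501° + 10.251° = -113.250°.

latitude -16.088°, longitude -113.250°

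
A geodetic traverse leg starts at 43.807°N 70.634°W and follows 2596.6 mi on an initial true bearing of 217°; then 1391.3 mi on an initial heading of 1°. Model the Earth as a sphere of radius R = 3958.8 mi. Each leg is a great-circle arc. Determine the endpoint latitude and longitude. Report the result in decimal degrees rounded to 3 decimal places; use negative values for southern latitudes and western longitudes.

latitude 31.499°, longitude -92.216°

Apply the spherical direct solution leg by leg, carrying full precision between legs.
Leg 1: from (43.807°, -70.634°), δ = 2596.6/3958.8 = 0.655906 rad, θ = 217° → φ = 11.366°, λ = -92.620°.
Leg 2: from (11.366°, -92.620°), δ = 1391.3/3958.8 = 0.351445 rad, θ = 1° → φ = 31.499°, λ = -92.216°.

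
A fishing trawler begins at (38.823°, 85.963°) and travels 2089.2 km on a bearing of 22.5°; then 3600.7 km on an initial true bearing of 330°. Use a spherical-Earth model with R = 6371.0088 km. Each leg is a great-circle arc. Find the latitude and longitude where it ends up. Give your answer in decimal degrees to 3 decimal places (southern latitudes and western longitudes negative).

Apply the spherical direct solution leg by leg, carrying full precision between legs.
Leg 1: from (38.823°, 85.963°), δ = 2089.2/6371.0088 = 0.327923 rad, θ = 22.5° → φ = 55.623°, λ = 98.571°.
Leg 2: from (55.623°, 98.571°), δ = 3600.7/6371.0088 = 0.565170 rad, θ = 330° → φ = 73.512°, λ = 27.922°.

latitude 73.512°, longitude 27.922°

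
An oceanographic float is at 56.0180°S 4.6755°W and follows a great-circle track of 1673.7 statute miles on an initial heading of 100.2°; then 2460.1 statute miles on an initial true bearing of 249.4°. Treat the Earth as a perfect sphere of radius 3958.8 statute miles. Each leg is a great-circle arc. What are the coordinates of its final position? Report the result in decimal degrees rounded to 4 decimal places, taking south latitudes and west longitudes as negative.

Apply the spherical direct solution leg by leg, carrying full precision between legs.
Leg 1: from (-56.0180°, -4.6755°), δ = 1673.7/3958.8 = 0.422780 rad, θ = 100.2° → φ = -52.8269°, λ = 37.2616°.
Leg 2: from (-52.8269°, 37.2616°), δ = 2460.1/3958.8 = 0.621426 rad, θ = 249.4° → φ = -50.4994°, λ = -21.6925°.

latitude -50.4994°, longitude -21.6925°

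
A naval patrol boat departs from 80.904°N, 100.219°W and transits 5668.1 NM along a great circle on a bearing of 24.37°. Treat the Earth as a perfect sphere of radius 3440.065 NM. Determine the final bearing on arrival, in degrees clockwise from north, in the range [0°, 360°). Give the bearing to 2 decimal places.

Angular distance δ = d/R = 5668.1 / 3440.065 = 1.647672 rad.
Start latitude φ₁ = 1.412041 rad; initial bearing θ = 0.425337 rad.
Destination latitude: φ₂ = arcsin( sin φ₁ cos δ + cos φ₁ sin δ cos θ ) = arcsin(0.067743) = 3.884°.
Δλ = atan2( sin θ sin δ cos φ₁ , cos δ − sin φ₁ sin φ₂ ) = atan2(0.065039, -0.143692) = 2.716554 rad = 155.647°.
λ₂ = λ₁ + Δλ = 55.428°.
The forward bearing on arrival equals the back-azimuth from the destination plus 180°.
Back-azimuth from P₂ (3.88°, 55.43°) to P₁ (80.90°, -100.22°), with Δλ' = λ₁ − λ₂ = -155.65°: atan2( sin Δλ' cos φ₁ , cos φ₂ sin φ₁ − sin φ₂ cos φ₁ cos Δλ' ) = 356.25°.
Final bearing = (356.25° + 180°) mod 360° = 176.25°.

final bearing 176.25°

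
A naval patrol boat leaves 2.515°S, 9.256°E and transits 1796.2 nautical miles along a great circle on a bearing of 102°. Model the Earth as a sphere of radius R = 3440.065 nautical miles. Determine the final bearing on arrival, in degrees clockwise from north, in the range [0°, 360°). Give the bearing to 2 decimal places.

final bearing 99.19°

The arc subtends δ = 1796.2/3440.065 = 0.522141 rad at the centre.
Converting: φ₁ = -0.043895 rad, θ = 1.780236 rad.
Destination latitude: φ₂ = arcsin( sin φ₁ cos δ + cos φ₁ sin δ cos θ ) = arcsin(-0.141627) = -8.142°.
For the longitude increment, Δλ = atan2( sin θ sin δ cos φ₁, cos δ − sin φ₁ sin φ₂ ) = atan2(0.487369, 0.860538) = 29.525°.
λ₂ = 9.256° + 29.525° = 38.781°.
The forward bearing on arrival equals the back-azimuth from the destination plus 180°.
Back-azimuth from P₂ (-8.14°, 38.78°) to P₁ (-2.52°, 9.26°), with Δλ' = λ₁ − λ₂ = -29.53°: atan2( sin Δλ' cos φ₁ , cos φ₂ sin φ₁ − sin φ₂ cos φ₁ cos Δλ' ) = 279.19°.
Final bearing = (279.19° + 180°) mod 360° = 99.19°.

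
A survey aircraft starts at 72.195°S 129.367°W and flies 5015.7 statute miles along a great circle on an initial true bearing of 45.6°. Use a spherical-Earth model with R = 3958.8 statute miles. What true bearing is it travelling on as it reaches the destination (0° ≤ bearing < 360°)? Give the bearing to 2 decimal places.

δ = 5015.7/3958.8 = 1.266975 rad (72.5923°).
With φ₁ = -72.195° = -1.260040 rad and θ = 45.6° = 0.795870 rad:
sin φ₂ = sin φ₁ cos δ + cos φ₁ sin δ cos θ = (-0.952103)(0.299169) + (0.305778)(0.954200)(0.699663) = -0.080696
φ₂ = asin(-0.080696) = -0.080784 rad = -4.629°.
Δλ = atan2( sin θ sin δ cos φ₁ , cos δ − sin φ₁ sin φ₂ ) = atan2(0.208464, 0.222338) = 0.753205 rad = 43.155°.
Hence λ₂ = -129.367° + 43.155° = -86.212°.
The forward bearing on arrival equals the back-azimuth from the destination plus 180°.
Back-azimuth from P₂ (-4.63°, -86.21°) to P₁ (-72.19°, -129.37°), with Δλ' = λ₁ − λ₂ = -43.16°: atan2( sin Δλ' cos φ₁ , cos φ₂ sin φ₁ − sin φ₂ cos φ₁ cos Δλ' ) = 192.66°.
Final bearing = (192.66° + 180°) mod 360° = 12.66°.

final bearing 12.66°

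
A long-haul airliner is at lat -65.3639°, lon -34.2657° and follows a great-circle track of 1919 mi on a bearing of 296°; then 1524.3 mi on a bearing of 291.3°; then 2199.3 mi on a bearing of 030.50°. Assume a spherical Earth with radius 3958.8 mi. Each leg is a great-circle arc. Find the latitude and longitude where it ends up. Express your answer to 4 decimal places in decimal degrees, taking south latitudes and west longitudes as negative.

latitude -6.4775°, longitude -80.9463°

Apply the spherical direct solution leg by leg, carrying full precision between legs.
Leg 1: from (-65.3639°, -34.2657°), δ = 1919/3958.8 = 0.484743 rad, θ = 296° → φ = -45.9805°, λ = -71.3295°.
Leg 2: from (-45.9805°, -71.3295°), δ = 1524.3/3958.8 = 0.385041 rad, θ = 291.3° → φ = -34.8649°, λ = -96.5749°.
Leg 3: from (-34.8649°, -96.5749°), δ = 2199.3/3958.8 = 0.555547 rad, θ = 30.5° → φ = -6.4775°, λ = -80.9463°.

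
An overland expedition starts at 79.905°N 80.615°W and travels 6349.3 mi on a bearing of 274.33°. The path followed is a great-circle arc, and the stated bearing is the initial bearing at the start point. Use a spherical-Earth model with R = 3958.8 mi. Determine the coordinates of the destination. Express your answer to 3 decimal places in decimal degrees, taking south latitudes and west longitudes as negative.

The arc subtends δ = 6349.3/3958.8 = 1.603845 rad at the centre.
Start latitude φ₁ = 1.394605 rad; initial bearing θ = 4.787962 rad.
Applying the spherical law of cosines for sides, sin φ₂ = sin φ₁ cos δ + cos φ₁ sin δ cos θ = -0.019304, so φ₂ = -1.106°.
Then Δλ = atan2(-0.174685, -0.014037) = -1.650980 rad, from sin θ sin δ cos φ₁ over cos δ − sin φ₁ sin φ₂.
Hence λ₂ = -80.615° + -94.594° = -175.209°.

latitude -1.106°, longitude -175.209°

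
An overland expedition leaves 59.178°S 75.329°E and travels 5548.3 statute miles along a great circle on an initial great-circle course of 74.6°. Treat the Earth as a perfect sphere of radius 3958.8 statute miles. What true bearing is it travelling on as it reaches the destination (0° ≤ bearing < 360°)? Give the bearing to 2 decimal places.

final bearing 29.60°

Central angle δ = d/R = 1.401511 rad.
With φ₁ = -59.178° = -1.032851 rad and θ = 74.6° = 1.302016 rad:
sin φ₂ = sin φ₁ cos δ + cos φ₁ sin δ cos θ = (-0.858763)(0.168478) + (0.512373)(0.985705)(0.265556) = -0.010564
φ₂ = asin(-0.010564) = -0.010565 rad = -0.605°.
Δλ = atan2( sin θ sin δ cos φ₁ , cos δ − sin φ₁ sin φ₂ ) = atan2(0.486915, 0.159406) = 1.254413 rad = 71.873°.
λ₂ = λ₁ + Δλ = 147.202°.
The forward bearing on arrival equals the back-azimuth from the destination plus 180°.
Back-azimuth from P₂ (-0.61°, 147.20°) to P₁ (-59.18°, 75.33°), with Δλ' = λ₁ − λ₂ = -71.87°: atan2( sin Δλ' cos φ₁ , cos φ₂ sin φ₁ − sin φ₂ cos φ₁ cos Δλ' ) = 209.60°.
Final bearing = (209.60° + 180°) mod 360° = 29.60°.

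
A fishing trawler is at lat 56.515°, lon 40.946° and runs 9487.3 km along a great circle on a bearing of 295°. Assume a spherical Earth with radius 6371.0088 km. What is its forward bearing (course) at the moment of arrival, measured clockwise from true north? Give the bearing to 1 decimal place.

δ = 9487.3/6371.0088 = 1.489136 rad (85.3212°).
Start latitude φ₁ = 0.986373 rad; initial bearing θ = 5.148721 rad.
Applying the spherical law of cosines for sides, sin φ₂ = sin φ₁ cos δ + cos φ₁ sin δ cos θ = 0.300421, so φ₂ = 17.483°.
Then Δλ = atan2(-0.498361, -0.168991) = -1.897722 rad, from sin θ sin δ cos φ₁ over cos δ − sin φ₁ sin φ₂.
Hence λ₂ = 40.946° + -108.731° = -67.785°.
The forward bearing on arrival equals the back-azimuth from the destination plus 180°.
Back-azimuth from P₂ (17.5°, -67.8°) to P₁ (56.5°, 40.9°), with Δλ' = λ₁ − λ₂ = 108.7°: atan2( sin Δλ' cos φ₁ , cos φ₂ sin φ₁ − sin φ₂ cos φ₁ cos Δλ' ) = 31.6°.
Final bearing = (31.6° + 180°) mod 360° = 211.6°.

final bearing 211.6°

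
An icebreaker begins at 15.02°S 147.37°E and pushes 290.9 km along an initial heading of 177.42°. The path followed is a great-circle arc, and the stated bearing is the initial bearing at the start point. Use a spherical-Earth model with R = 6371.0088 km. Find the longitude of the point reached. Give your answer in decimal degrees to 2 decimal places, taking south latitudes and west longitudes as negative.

Central angle δ = d/R = 0.045660 rad.
With φ₁ = -15.02° = -0.262148 rad and θ = 177.42° = 3.096563 rad:
Destination latitude: φ₂ = arcsin( sin φ₁ cos δ + cos φ₁ sin δ cos θ ) = arcsin(-0.302926) = -17.63°.
For the longitude increment, Δλ = atan2( sin θ sin δ cos φ₁, cos δ − sin φ₁ sin φ₂ ) = atan2(0.001984, 0.920453) = 0.12°.
λ₂ = 147.37° + 0.12° = 147.49°.

longitude 147.49°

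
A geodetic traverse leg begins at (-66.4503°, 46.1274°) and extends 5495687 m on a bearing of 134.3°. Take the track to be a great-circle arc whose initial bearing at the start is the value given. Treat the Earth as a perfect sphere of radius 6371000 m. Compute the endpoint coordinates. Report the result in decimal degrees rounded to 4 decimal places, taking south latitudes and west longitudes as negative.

Angular distance δ = d/R = 5495687 / 6371000 = 0.862610 rad.
With φ₁ = -66.4503° = -1.159777 rad and θ = 134.3° = 2.343977 rad:
sin φ₂ = sin φ₁ cos δ + cos φ₁ sin δ cos θ = (-0.916714)(0.650457) + (0.399544)(0.759543)(-0.698415) = -0.808232
φ₂ = asin(-0.808232) = -0.941144 rad = -53.9236°.
Δλ = atan2( sin θ sin δ cos φ₁ , cos δ − sin φ₁ sin φ₂ ) = atan2(0.217192, -0.090460) = 1.965444 rad = 112.6117°.
λ₂ = λ₁ + Δλ = 158.7391°.

latitude -53.9236°, longitude 158.7391°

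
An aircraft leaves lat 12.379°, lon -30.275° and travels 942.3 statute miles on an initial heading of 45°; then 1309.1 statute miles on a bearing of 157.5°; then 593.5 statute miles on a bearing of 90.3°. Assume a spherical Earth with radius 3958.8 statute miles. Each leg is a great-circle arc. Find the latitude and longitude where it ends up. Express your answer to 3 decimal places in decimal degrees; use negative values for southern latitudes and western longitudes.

Apply the spherical direct solution leg by leg, carrying full precision between legs.
Leg 1: from (12.379°, -30.275°), δ = 942.3/3958.8 = 0.238027 rad, θ = 45° → φ = 21.789°, λ = -19.931°.
Leg 2: from (21.789°, -19.931°), δ = 1309.1/3958.8 = 0.330681 rad, θ = 157.5° → φ = 4.159°, λ = -12.775°.
Leg 3: from (4.159°, -12.775°), δ = 593.5/3958.8 = 0.149919 rad, θ = 90.3° → φ = 4.068°, λ = -4.163°.

latitude 4.068°, longitude -4.163°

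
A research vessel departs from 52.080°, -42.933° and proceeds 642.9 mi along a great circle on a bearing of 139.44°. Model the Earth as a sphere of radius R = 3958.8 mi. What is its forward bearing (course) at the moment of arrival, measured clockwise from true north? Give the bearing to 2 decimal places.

final bearing 145.81°

δ = 642.9/3958.8 = 0.162398 rad (9.3047°).
Start latitude φ₁ = 0.908967 rad; initial bearing θ = 2.433687 rad.
sin φ₂ = sin φ₁ cos δ + cos φ₁ sin δ cos θ = (0.788870)(0.986842) + (0.614561)(0.161685)(-0.759725) = 0.703000
φ₂ = asin(0.703000) = 0.779607 rad = 44.668°.
Then Δλ = atan2(0.064612, 0.432267) = 0.148373 rad, from sin θ sin δ cos φ₁ over cos δ − sin φ₁ sin φ₂.
λ₂ = -42.933° + 8.501° = -34.432°.
The forward bearing on arrival equals the back-azimuth from the destination plus 180°.
Back-azimuth from P₂ (44.67°, -34.43°) to P₁ (52.08°, -42.93°), with Δλ' = λ₁ − λ₂ = -8.50°: atan2( sin Δλ' cos φ₁ , cos φ₂ sin φ₁ − sin φ₂ cos φ₁ cos Δλ' ) = 325.81°.
Final bearing = (325.81° + 180°) mod 360° = 145.81°.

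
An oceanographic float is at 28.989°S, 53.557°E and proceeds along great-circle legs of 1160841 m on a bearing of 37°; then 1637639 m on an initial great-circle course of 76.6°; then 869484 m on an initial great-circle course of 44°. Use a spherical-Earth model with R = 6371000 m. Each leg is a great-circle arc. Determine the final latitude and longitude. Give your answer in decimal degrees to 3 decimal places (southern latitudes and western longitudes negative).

Apply the spherical direct solution leg by leg, carrying full precision between legs.
Leg 1: from (-28.989°, 53.557°), δ = 1160841/6371000 = 0.182207 rad, θ = 37° → φ = -20.490°, λ = 60.242°.
Leg 2: from (-20.490°, 60.242°), δ = 1637639/6371000 = 0.257046 rad, θ = 76.6° → φ = -16.460°, λ = 75.186°.
Leg 3: from (-16.460°, 75.186°), δ = 869484/6371000 = 0.136475 rad, θ = 44° → φ = -10.769°, λ = 80.707°.

latitude -10.769°, longitude 80.707°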